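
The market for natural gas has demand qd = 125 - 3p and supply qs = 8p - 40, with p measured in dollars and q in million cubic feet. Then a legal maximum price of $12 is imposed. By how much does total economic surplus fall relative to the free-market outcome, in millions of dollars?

132

Equilibrium: 125 - 3p = 8p - 40, so 165 = 11p and p* = 15, q* = 80.
Since 12 < 15, the ceiling is binding.
At p = 12: qd = 125 - 3·12 = 89 and qs = 8·12 - 40 = 56.
Quantity traded falls to 56. At q = 56 the demand price is (125 - 56)/3 = 23 and the supply price is (40 + 56)/8 = 12.
Deadweight loss = ½ · (23 - 12) · (80 - 56) = ½ · 11 · 24 = 132.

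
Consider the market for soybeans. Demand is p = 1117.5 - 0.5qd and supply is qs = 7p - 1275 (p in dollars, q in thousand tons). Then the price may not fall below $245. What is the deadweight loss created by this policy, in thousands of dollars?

0

Rearranging demand gives qd = 2235 - 2p. Equilibrium: 2235 - 2p = 7p - 1275, so 3510 = 9p and p* = 390, q* = 1455.
Since 245 is below p* = 390, the floor does not bind and the free-market outcome prevails.
Since the control does not bind, no trades are prevented and deadweight loss is zero.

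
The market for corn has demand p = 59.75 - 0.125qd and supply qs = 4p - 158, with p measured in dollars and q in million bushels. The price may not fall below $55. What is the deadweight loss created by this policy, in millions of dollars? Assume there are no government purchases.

48

Rearranging demand gives qd = 478 - 8p. Setting quantity demanded equal to quantity supplied, 478 - 8p = 4p - 158, gives p* = 53 and q* = 54.
The floor of 55 is above the equilibrium price 53, so it binds.
At p = 55: qd = 478 - 8·55 = 38 and qs = 4·55 - 158 = 62.
Quantity traded falls to 38. At q = 38 the demand price is (478 - 38)/8 = 55 and the supply price is (158 + 38)/4 = 49.
Deadweight loss = ½ · (55 - 49) · (54 - 38) = ½ · 6 · 16 = 48.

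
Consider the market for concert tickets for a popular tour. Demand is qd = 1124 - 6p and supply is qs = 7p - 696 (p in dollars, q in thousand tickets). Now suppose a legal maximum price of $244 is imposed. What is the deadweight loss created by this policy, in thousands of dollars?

0

In a free market, 1124 - 6p = 7p - 696 gives the equilibrium p* = 140, q* = 284.
Since 244 is above p* = 140, the ceiling does not bind and the free-market outcome prevails.
Since the control does not bind, no trades are prevented and deadweight loss is zero.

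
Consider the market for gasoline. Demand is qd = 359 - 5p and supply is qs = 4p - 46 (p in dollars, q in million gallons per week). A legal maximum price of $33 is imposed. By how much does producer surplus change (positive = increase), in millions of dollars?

-1320

Setting quantity demanded equal to quantity supplied, 359 - 5p = 4p - 46, gives p* = 45 and q* = 134.
The ceiling of 33 is below the equilibrium price 45, so it binds.
At p = 33: qd = 359 - 5·33 = 194 and qs = 4·33 - 46 = 86.
Producer surplus without the control is ½ · (45 - 11.5) · 134 = 2244.5.
With the ceiling, producers sell 86 units at 33, so PS = ½ · (33 - 11.5) · 86 = 924.5.
Change in producer surplus = 924.5 - 2244.5 = -1320.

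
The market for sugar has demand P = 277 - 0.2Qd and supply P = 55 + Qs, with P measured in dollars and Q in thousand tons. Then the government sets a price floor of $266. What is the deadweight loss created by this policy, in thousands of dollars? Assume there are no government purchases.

10140

Rearranging demand gives Qd = 1385 - 5P; rearranging supply gives Qs = P - 55. Setting quantity demanded equal to quantity supplied, 1385 - 5P = P - 55, gives P* = 240 and Q* = 185.
The floor of 266 is above the equilibrium price 240, so it binds.
At P = 266: Qd = 1385 - 5·266 = 55 and Qs = 266 - 55 = 211.
Quantity traded falls to 55. At Q = 55 the demand price is (1385 - 55)/5 = 266 and the supply price is 55 + 55 = 110.
Deadweight loss = ½ · (266 - 110) · (185 - 55) = ½ · 156 · 130 = 10140.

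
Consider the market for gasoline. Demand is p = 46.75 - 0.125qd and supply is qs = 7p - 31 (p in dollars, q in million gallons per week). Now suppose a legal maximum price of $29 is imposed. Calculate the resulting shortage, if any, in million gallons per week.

Rearranging demand gives qd = 374 - 8p. Setting quantity demanded equal to quantity supplied, 374 - 8p = 7p - 31, gives p* = 27 and q* = 158.
The ceiling of 29 is above the equilibrium price 27, so it is not binding; the market clears at p* = 27, q* = 158.
Since the control does not bind, there is no shortage.

0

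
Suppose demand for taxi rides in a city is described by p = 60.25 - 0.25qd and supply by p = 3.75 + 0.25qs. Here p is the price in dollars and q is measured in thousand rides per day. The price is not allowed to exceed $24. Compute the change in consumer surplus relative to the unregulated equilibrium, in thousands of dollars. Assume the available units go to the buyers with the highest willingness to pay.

520

Rearranging demand gives qd = 241 - 4p; rearranging supply gives qs = 4p - 15. In a free market, 241 - 4p = 4p - 15 gives the equilibrium p* = 32, q* = 113.
The ceiling of 24 is below the equilibrium price 32, so it binds.
At p = 24: qd = 241 - 4·24 = 145 and qs = 4·24 - 15 = 81.
Consumer surplus without the control is ½ · (60.25 - 32) · 113 = 1596.125.
With the ceiling, 81 units are sold at 24 (assume they go to the highest-value buyers). The demand price at q = 81 is 40, so CS = ½ · [(60.25 - 24) + (40 - 24)] · 81 = 2116.125.
Change in consumer surplus = 2116.125 - 1596.125 = 520.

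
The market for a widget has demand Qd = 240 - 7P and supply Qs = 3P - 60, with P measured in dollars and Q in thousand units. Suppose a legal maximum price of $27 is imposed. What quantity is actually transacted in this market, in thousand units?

21

In a free market, 240 - 7P = 3P - 60 gives the equilibrium P* = 30, Q* = 30.
Since 27 < 30, the ceiling is binding.
At P = 27: Qd = 240 - 7·27 = 51 and Qs = 3·27 - 60 = 21.
The quantity actually transacted is the short side, supply: 21.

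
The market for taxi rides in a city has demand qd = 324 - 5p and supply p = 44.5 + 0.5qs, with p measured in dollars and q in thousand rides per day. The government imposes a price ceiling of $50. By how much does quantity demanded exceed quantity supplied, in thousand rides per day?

Rearranging supply gives qs = 2p - 89. In a free market, 324 - 5p = 2p - 89 gives the equilibrium p* = 59, q* = 29.
The ceiling of 50 is below the equilibrium price 59, so it binds.
At p = 50: qd = 324 - 5·50 = 74 and qs = 2·50 - 89 = 11.
Shortage = qd - qs = 74 - 11 = 63.

63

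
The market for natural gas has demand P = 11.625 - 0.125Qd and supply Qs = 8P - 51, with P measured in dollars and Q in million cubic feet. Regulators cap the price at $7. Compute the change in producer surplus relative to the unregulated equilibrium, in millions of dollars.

Rearranging demand gives Qd = 93 - 8P. In a free market, 93 - 8P = 8P - 51 gives the equilibrium P* = 9, Q* = 21.
Since 7 < 9, the ceiling is binding.
At P = 7: Qd = 93 - 8·7 = 37 and Qs = 8·7 - 51 = 5.
Producer surplus without the control is ½ · (9 - 6.375) · 21 = 27.5625.
With the ceiling, producers sell 5 units at 7, so PS = ½ · (7 - 6.375) · 5 = 1.5625.
Change in producer surplus = 1.5625 - 27.5625 = -26.

-26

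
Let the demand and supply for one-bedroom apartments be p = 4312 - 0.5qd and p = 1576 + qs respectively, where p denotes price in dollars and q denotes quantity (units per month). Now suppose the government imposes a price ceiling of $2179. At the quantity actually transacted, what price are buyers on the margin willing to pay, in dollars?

Rearranging demand gives qd = 8624 - 2p; rearranging supply gives qs = p - 1576. Setting quantity demanded equal to quantity supplied, 8624 - 2p = p - 1576, gives p* = 3400 and q* = 1824.
Since 2179 < 3400, the ceiling is binding.
At p = 2179: qd = 8624 - 2·2179 = 4266 and qs = 2179 - 1576 = 603.
Only 603 units reach the market. On the demand curve, the marginal buyer's willingness to pay at q = 603 is (8624 - 603)/2 = 4010.5.

4010.5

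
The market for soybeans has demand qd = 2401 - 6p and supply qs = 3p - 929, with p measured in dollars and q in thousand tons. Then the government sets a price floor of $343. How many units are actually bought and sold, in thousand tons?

181

Setting quantity demanded equal to quantity supplied, 2401 - 6p = 3p - 929, gives p* = 370 and q* = 181.
Since 343 is below p* = 370, the floor does not bind and the free-market outcome prevails.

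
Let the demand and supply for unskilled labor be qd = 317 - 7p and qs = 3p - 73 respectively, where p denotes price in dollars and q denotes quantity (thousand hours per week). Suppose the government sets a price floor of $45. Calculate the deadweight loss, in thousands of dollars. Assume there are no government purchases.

420

Setting quantity demanded equal to quantity supplied, 317 - 7p = 3p - 73, gives p* = 39 and q* = 44.
The floor of 45 is above the equilibrium price 39, so it binds.
At p = 45: qd = 317 - 7·45 = 2 and qs = 3·45 - 73 = 62.
Quantity traded falls to 2. At q = 2 the demand price is (317 - 2)/7 = 45 and the supply price is (73 + 2)/3 = 25.
Deadweight loss = ½ · (45 - 25) · (44 - 2) = ½ · 20 · 42 = 420.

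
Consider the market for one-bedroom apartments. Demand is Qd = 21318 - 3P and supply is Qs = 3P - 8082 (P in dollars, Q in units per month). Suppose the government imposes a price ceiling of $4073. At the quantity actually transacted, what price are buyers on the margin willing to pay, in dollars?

Setting quantity demanded equal to quantity supplied, 21318 - 3P = 3P - 8082, gives P* = 4900 and Q* = 6618.
Since 4073 < 4900, the ceiling is binding.
At P = 4073: Qd = 21318 - 3·4073 = 9099 and Qs = 3·4073 - 8082 = 4137.
Only 4137 units reach the market. On the demand curve, the marginal buyer's willingness to pay at Q = 4137 is (21318 - 4137)/3 = 5727.

5727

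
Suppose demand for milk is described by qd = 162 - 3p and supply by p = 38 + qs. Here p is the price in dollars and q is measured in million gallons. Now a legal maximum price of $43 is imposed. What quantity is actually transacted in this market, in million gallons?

Rearranging supply gives qs = p - 38. Without the control the market clears where 162 - 3p = p - 38, i.e. p* = 50 and q* = 12.
The ceiling of 43 is below the equilibrium price 50, so it binds.
At p = 43: qd = 162 - 3·43 = 33 and qs = 43 - 38 = 5.
The quantity actually transacted is the short side, supply: 5.

5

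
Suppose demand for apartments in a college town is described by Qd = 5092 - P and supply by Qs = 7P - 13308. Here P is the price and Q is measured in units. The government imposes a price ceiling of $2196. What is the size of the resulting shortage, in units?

Without the control the market clears where 5092 - P = 7P - 13308, i.e. P* = 2300 and Q* = 2792.
Because the ceiling (2196) lies below the market-clearing price, it is binding.
At P = 2196: Qd = 5092 - 2196 = 2896 and Qs = 7·2196 - 13308 = 2064.
Shortage = Qd - Qs = 2896 - 2064 = 832.

832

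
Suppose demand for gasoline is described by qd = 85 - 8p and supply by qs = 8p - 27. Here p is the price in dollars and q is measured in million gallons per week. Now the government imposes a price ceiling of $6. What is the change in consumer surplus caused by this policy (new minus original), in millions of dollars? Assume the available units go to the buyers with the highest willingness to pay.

In a free market, 85 - 8p = 8p - 27 gives the equilibrium p* = 7, q* = 29.
The ceiling of 6 is below the equilibrium price 7, so it binds.
At p = 6: qd = 85 - 8·6 = 37 and qs = 8·6 - 27 = 21.
Consumer surplus without the control is ½ · (10.625 - 7) · 29 = 52.5625.
With the ceiling, 21 units are sold at 6 (assume they go to the highest-value buyers). The demand price at q = 21 is 8, so CS = ½ · [(10.625 - 6) + (8 - 6)] · 21 = 69.5625.
Change in consumer surplus = 69.5625 - 52.5625 = 17.

17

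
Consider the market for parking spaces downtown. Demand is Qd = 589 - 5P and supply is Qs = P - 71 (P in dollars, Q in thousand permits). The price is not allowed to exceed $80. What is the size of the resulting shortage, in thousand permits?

Setting quantity demanded equal to quantity supplied, 589 - 5P = P - 71, gives P* = 110 and Q* = 39.
The ceiling of 80 is below the equilibrium price 110, so it binds.
At P = 80: Qd = 589 - 5·80 = 189 and Qs = 80 - 71 = 9.
Shortage = Qd - Qs = 189 - 9 = 180.

180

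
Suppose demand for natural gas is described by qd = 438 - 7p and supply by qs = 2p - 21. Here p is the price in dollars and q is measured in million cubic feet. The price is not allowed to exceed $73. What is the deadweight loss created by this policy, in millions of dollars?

0

Equilibrium: 438 - 7p = 2p - 21, so 459 = 9p and p* = 51, q* = 81.
The ceiling of 73 is above the equilibrium price 51, so it is not binding; the market clears at p* = 51, q* = 81.
Since the control does not bind, no trades are prevented and deadweight loss is zero.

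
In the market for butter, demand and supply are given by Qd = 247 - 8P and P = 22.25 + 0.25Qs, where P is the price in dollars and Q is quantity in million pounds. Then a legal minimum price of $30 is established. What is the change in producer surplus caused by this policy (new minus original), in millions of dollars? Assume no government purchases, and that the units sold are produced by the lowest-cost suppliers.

-18

Rearranging supply gives Qs = 4P - 89. Equilibrium: 247 - 8P = 4P - 89, so 336 = 12P and P* = 28, Q* = 23.
The floor of 30 is above the equilibrium price 28, so it binds.
At P = 30: Qd = 247 - 8·30 = 7 and Qs = 4·30 - 89 = 31.
Producer surplus without the control is ½ · (28 - 22.25) · 23 = 66.125.
With the floor, 7 units are sold at 30. The supply price at Q = 7 is 24, so PS = ½ · [(30 - 22.25) + (30 - 24)] · 7 = 48.125.
Change in producer surplus = 48.125 - 66.125 = -18.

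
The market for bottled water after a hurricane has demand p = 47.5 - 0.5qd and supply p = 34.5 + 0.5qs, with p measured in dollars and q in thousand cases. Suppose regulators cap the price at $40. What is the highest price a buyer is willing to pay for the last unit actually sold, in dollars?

42

Rearranging demand gives qd = 95 - 2p; rearranging supply gives qs = 2p - 69. Setting quantity demanded equal to quantity supplied, 95 - 2p = 2p - 69, gives p* = 41 and q* = 13.
Because the ceiling (40) lies below the market-clearing price, it is binding.
At p = 40: qd = 95 - 2·40 = 15 and qs = 2·40 - 69 = 11.
Only 11 units reach the market. On the demand curve, the marginal buyer's willingness to pay at q = 11 is (95 - 11)/2 = 42.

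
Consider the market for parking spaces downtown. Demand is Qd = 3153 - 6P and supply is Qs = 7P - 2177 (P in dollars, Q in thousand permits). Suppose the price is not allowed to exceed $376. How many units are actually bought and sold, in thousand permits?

455

Equilibrium: 3153 - 6P = 7P - 2177, so 5330 = 13P and P* = 410, Q* = 693.
Because the ceiling (376) lies below the market-clearing price, it is binding.
At P = 376: Qd = 3153 - 6·376 = 897 and Qs = 7·376 - 2177 = 455.
The quantity actually transacted is the short side, supply: 455.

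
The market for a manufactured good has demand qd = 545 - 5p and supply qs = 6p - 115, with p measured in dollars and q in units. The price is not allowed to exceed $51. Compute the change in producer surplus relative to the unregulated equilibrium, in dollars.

Equilibrium: 545 - 5p = 6p - 115, so 660 = 11p and p* = 60, q* = 245.
The ceiling of 51 is below the equilibrium price 60, so it binds.
At p = 51: qd = 545 - 5·51 = 290 and qs = 6·51 - 115 = 191.
Producer surplus without the control is ½ · (60 - 115/6) · 245 = 60025/12.
With the ceiling, producers sell 191 units at 51, so PS = ½ · (51 - 115/6) · 191 = 36481/12.
Change in producer surplus = 36481/12 - 60025/12 = -1962.

-1962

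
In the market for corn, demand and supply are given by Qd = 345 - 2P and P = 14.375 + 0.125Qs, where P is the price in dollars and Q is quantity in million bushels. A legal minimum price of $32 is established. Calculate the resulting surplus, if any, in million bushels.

0

Rearranging supply gives Qs = 8P - 115. In a free market, 345 - 2P = 8P - 115 gives the equilibrium P* = 46, Q* = 253.
Since 32 is below P* = 46, the floor does not bind and the free-market outcome prevails.
Since the control does not bind, there is no surplus.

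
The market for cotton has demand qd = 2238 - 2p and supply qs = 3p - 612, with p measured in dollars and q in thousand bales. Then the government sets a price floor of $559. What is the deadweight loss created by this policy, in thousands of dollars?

In a free market, 2238 - 2p = 3p - 612 gives the equilibrium p* = 570, q* = 1098.
Since 559 is below p* = 570, the floor does not bind and the free-market outcome prevails.
Since the control does not bind, no trades are prevented and deadweight loss is zero.

0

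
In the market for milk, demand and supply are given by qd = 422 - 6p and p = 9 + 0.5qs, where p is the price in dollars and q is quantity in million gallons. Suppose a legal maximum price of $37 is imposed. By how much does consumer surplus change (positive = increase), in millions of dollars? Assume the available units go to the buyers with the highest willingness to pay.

900

Rearranging supply gives qs = 2p - 18. Setting quantity demanded equal to quantity supplied, 422 - 6p = 2p - 18, gives p* = 55 and q* = 92.
The ceiling of 37 is below the equilibrium price 55, so it binds.
At p = 37: qd = 422 - 6·37 = 200 and qs = 2·37 - 18 = 56.
Consumer surplus without the control is ½ · (211/3 - 55) · 92 = 2116/3.
With the ceiling, 56 units are sold at 37 (assume they go to the highest-value buyers). The demand price at q = 56 is 61, so CS = ½ · [(211/3 - 37) + (61 - 37)] · 56 = 4816/3.
Change in consumer surplus = 4816/3 - 2116/3 = 900.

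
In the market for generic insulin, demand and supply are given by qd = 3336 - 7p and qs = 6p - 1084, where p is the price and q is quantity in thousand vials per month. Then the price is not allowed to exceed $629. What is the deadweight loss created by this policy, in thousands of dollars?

Setting quantity demanded equal to quantity supplied, 3336 - 7p = 6p - 1084, gives p* = 340 and q* = 956.
Since 629 is above p* = 340, the ceiling does not bind and the free-market outcome prevails.
Since the control does not bind, no trades are prevented and deadweight loss is zero.

0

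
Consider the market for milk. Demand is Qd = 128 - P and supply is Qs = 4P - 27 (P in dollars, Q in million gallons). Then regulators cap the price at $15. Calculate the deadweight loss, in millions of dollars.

2560

Setting quantity demanded equal to quantity supplied, 128 - P = 4P - 27, gives P* = 31 and Q* = 97.
Because the ceiling (15) lies below the market-clearing price, it is binding.
At P = 15: Qd = 128 - 15 = 113 and Qs = 4·15 - 27 = 33.
Quantity traded falls to 33. At Q = 33 the demand price is 128 - 33 = 95 and the supply price is (27 + 33)/4 = 15.
Deadweight loss = ½ · (95 - 15) · (97 - 33) = ½ · 80 · 64 = 2560.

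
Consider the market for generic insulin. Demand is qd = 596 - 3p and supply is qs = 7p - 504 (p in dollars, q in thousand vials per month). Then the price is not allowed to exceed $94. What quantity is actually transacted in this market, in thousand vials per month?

Setting quantity demanded equal to quantity supplied, 596 - 3p = 7p - 504, gives p* = 110 and q* = 266.
Because the ceiling (94) lies below the market-clearing price, it is binding.
At p = 94: qd = 596 - 3·94 = 314 and qs = 7·94 - 504 = 154.
The quantity actually transacted is the short side, supply: 154.

154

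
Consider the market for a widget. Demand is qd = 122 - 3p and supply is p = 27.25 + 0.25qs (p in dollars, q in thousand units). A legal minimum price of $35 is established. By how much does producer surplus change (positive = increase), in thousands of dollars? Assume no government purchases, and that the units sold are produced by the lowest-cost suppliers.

Rearranging supply gives qs = 4p - 109. Setting quantity demanded equal to quantity supplied, 122 - 3p = 4p - 109, gives p* = 33 and q* = 23.
The floor of 35 is above the equilibrium price 33, so it binds.
At p = 35: qd = 122 - 3·35 = 17 and qs = 4·35 - 109 = 31.
Producer surplus without the control is ½ · (33 - 27.25) · 23 = 66.125.
With the floor, 17 units are sold at 35. The supply price at q = 17 is 31.5, so PS = ½ · [(35 - 27.25) + (35 - 31.5)] · 17 = 95.625.
Change in producer surplus = 95.625 - 66.125 = 29.5.

29.5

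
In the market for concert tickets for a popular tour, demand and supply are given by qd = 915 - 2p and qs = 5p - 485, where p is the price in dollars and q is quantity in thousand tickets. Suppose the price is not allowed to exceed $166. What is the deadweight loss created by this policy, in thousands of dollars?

Equilibrium: 915 - 2p = 5p - 485, so 1400 = 7p and p* = 200, q* = 515.
Since 166 < 200, the ceiling is binding.
At p = 166: qd = 915 - 2·166 = 583 and qs = 5·166 - 485 = 345.
Quantity traded falls to 345. At q = 345 the demand price is (915 - 345)/2 = 285 and the supply price is (485 + 345)/5 = 166.
Deadweight loss = ½ · (285 - 166) · (515 - 345) = ½ · 119 · 170 = 10115.

10115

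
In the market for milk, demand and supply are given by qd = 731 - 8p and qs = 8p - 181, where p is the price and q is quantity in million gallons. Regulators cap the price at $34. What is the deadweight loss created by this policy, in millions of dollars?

4232

Setting quantity demanded equal to quantity supplied, 731 - 8p = 8p - 181, gives p* = 57 and q* = 275.
Since 34 < 57, the ceiling is binding.
At p = 34: qd = 731 - 8·34 = 459 and qs = 8·34 - 181 = 91.
Quantity traded falls to 91. At q = 91 the demand price is (731 - 91)/8 = 80 and the supply price is (181 + 91)/8 = 34.
Deadweight loss = ½ · (80 - 34) · (275 - 91) = ½ · 46 · 184 = 4232.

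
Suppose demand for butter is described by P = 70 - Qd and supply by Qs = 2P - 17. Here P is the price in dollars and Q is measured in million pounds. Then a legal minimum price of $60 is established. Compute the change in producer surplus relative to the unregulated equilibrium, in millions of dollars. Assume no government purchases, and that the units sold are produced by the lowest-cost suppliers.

Rearranging demand gives Qd = 70 - P. Equilibrium: 70 - P = 2P - 17, so 87 = 3P and P* = 29, Q* = 41.
The floor of 60 is above the equilibrium price 29, so it binds.
At P = 60: Qd = 70 - 60 = 10 and Qs = 2·60 - 17 = 103.
Producer surplus without the control is ½ · (29 - 8.5) · 41 = 420.25.
With the floor, 10 units are sold at 60. The supply price at Q = 10 is 13.5, so PS = ½ · [(60 - 8.5) + (60 - 13.5)] · 10 = 490.
Change in producer surplus = 490 - 420.25 = 69.75.

69.75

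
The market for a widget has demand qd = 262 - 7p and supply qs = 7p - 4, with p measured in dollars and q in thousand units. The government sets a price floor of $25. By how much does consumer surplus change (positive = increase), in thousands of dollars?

In a free market, 262 - 7p = 7p - 4 gives the equilibrium p* = 19, q* = 129.
Because the floor (25) lies above the market-clearing price, it is binding.
At p = 25: qd = 262 - 7·25 = 87 and qs = 7·25 - 4 = 171.
Consumer surplus without the control is ½ · (262/7 - 19) · 129 = 16641/14.
With the floor, consumers buy 87 units at 25, so CS = ½ · (262/7 - 25) · 87 = 7569/14.
Change in consumer surplus = 7569/14 - 16641/14 = -648.

-648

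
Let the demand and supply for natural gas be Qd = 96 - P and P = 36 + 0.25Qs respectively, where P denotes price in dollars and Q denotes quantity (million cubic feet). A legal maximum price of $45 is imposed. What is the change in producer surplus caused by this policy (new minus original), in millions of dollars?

-126

Rearranging supply gives Qs = 4P - 144. In a free market, 96 - P = 4P - 144 gives the equilibrium P* = 48, Q* = 48.
Since 45 < 48, the ceiling is binding.
At P = 45: Qd = 96 - 45 = 51 and Qs = 4·45 - 144 = 36.
Producer surplus without the control is ½ · (48 - 36) · 48 = 288.
With the ceiling, producers sell 36 units at 45, so PS = ½ · (45 - 36) · 36 = 162.
Change in producer surplus = 162 - 288 = -126.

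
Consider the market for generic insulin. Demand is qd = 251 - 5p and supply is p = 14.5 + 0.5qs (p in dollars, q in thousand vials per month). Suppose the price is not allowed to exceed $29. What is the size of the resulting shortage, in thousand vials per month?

Rearranging supply gives qs = 2p - 29. Setting quantity demanded equal to quantity supplied, 251 - 5p = 2p - 29, gives p* = 40 and q* = 51.
Since 29 < 40, the ceiling is binding.
At p = 29: qd = 251 - 5·29 = 106 and qs = 2·29 - 29 = 29.
Shortage = qd - qs = 106 - 29 = 77.

77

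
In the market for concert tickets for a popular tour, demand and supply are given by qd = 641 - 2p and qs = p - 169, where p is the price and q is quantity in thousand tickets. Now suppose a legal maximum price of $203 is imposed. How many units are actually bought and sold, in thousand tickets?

34

Equilibrium: 641 - 2p = p - 169, so 810 = 3p and p* = 270, q* = 101.
Because the ceiling (203) lies below the market-clearing price, it is binding.
At p = 203: qd = 641 - 2·203 = 235 and qs = 203 - 169 = 34.
The quantity actually transacted is the short side, supply: 34.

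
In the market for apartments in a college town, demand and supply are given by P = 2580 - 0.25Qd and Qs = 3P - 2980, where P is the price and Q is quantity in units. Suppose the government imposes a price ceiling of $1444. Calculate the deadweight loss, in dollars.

545832

Rearranging demand gives Qd = 10320 - 4P. Without the control the market clears where 10320 - 4P = 3P - 2980, i.e. P* = 1900 and Q* = 2720.
Because the ceiling (1444) lies below the market-clearing price, it is binding.
At P = 1444: Qd = 10320 - 4·1444 = 4544 and Qs = 3·1444 - 2980 = 1352.
Quantity traded falls to 1352. At Q = 1352 the demand price is (10320 - 1352)/4 = 2242 and the supply price is (2980 + 1352)/3 = 1444.
Deadweight loss = ½ · (2242 - 1444) · (2720 - 1352) = ½ · 798 · 1368 = 545832.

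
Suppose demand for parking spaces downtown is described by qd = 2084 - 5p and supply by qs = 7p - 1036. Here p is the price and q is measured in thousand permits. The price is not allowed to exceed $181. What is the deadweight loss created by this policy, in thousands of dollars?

52424.4

Without the control the market clears where 2084 - 5p = 7p - 1036, i.e. p* = 260 and q* = 784.
Because the ceiling (181) lies below the market-clearing price, it is binding.
At p = 181: qd = 2084 - 5·181 = 1179 and qs = 7·181 - 1036 = 231.
Quantity traded falls to 231. At q = 231 the demand price is (2084 - 231)/5 = 370.6 and the supply price is (1036 + 231)/7 = 181.
Deadweight loss = ½ · (370.6 - 181) · (784 - 231) = ½ · 189.6 · 553 = 52424.4.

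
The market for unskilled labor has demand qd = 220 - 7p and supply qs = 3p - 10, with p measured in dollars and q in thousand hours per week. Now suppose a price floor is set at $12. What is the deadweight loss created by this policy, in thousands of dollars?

0

Setting quantity demanded equal to quantity supplied, 220 - 7p = 3p - 10, gives p* = 23 and q* = 59.
The floor of 12 is below the equilibrium price 23, so it is not binding; the market clears at p* = 23, q* = 59.
Since the control does not bind, no trades are prevented and deadweight loss is zero.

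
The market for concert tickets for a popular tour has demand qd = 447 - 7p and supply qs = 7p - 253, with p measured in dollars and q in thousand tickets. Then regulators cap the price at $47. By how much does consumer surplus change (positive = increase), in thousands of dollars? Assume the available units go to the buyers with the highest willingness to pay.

196.5

Without the control the market clears where 447 - 7p = 7p - 253, i.e. p* = 50 and q* = 97.
Because the ceiling (47) lies below the market-clearing price, it is binding.
At p = 47: qd = 447 - 7·47 = 118 and qs = 7·47 - 253 = 76.
Consumer surplus without the control is ½ · (447/7 - 50) · 97 = 9409/14.
With the ceiling, 76 units are sold at 47 (assume they go to the highest-value buyers). The demand price at q = 76 is 53, so CS = ½ · [(447/7 - 47) + (53 - 47)] · 76 = 6080/7.
Change in consumer surplus = 6080/7 - 9409/14 = 196.5.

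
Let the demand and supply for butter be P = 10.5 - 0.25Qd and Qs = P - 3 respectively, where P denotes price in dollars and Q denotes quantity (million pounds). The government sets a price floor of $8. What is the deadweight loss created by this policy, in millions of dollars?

Rearranging demand gives Qd = 42 - 4P. Equilibrium: 42 - 4P = P - 3, so 45 = 5P and P* = 9, Q* = 6.
Since 8 is below P* = 9, the floor does not bind and the free-market outcome prevails.
Since the control does not bind, no trades are prevented and deadweight loss is zero.

0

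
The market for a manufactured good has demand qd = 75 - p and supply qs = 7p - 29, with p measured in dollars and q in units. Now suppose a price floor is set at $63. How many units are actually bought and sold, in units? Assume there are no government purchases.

Setting quantity demanded equal to quantity supplied, 75 - p = 7p - 29, gives p* = 13 and q* = 62.
Since 63 > 13, the floor is binding.
At p = 63: qd = 75 - 63 = 12 and qs = 7·63 - 29 = 412.
The quantity actually transacted is the short side, demand: 12.

12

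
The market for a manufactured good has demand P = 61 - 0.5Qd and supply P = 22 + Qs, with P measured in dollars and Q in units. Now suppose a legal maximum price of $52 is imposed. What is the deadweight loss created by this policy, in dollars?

0

Rearranging demand gives Qd = 122 - 2P; rearranging supply gives Qs = P - 22. Equilibrium: 122 - 2P = P - 22, so 144 = 3P and P* = 48, Q* = 26.
The ceiling of 52 is above the equilibrium price 48, so it is not binding; the market clears at P* = 48, Q* = 26.
Since the control does not bind, no trades are prevented and deadweight loss is zero.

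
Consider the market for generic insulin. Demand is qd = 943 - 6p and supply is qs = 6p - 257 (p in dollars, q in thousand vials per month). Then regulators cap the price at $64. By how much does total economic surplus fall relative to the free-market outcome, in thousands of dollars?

7776

Setting quantity demanded equal to quantity supplied, 943 - 6p = 6p - 257, gives p* = 100 and q* = 343.
The ceiling of 64 is below the equilibrium price 100, so it binds.
At p = 64: qd = 943 - 6·64 = 559 and qs = 6·64 - 257 = 127.
Quantity traded falls to 127. At q = 127 the demand price is (943 - 127)/6 = 136 and the supply price is (257 + 127)/6 = 64.
Deadweight loss = ½ · (136 - 64) · (343 - 127) = ½ · 72 · 216 = 7776.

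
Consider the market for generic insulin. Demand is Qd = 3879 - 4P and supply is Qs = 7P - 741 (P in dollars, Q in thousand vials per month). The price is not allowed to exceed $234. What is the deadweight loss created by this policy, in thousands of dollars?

Setting quantity demanded equal to quantity supplied, 3879 - 4P = 7P - 741, gives P* = 420 and Q* = 2199.
Because the ceiling (234) lies below the market-clearing price, it is binding.
At P = 234: Qd = 3879 - 4·234 = 2943 and Qs = 7·234 - 741 = 897.
Quantity traded falls to 897. At Q = 897 the demand price is (3879 - 897)/4 = 745.5 and the supply price is (741 + 897)/7 = 234.
Deadweight loss = ½ · (745.5 - 234) · (2199 - 897) = ½ · 511.5 · 1302 = 332986.5.

332986.5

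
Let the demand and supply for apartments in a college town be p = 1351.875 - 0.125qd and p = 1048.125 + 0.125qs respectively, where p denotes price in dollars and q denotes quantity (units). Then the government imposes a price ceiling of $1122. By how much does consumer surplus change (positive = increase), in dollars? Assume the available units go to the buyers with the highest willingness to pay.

Rearranging demand gives qd = 10815 - 8p; rearranging supply gives qs = 8p - 8385. Setting quantity demanded equal to quantity supplied, 10815 - 8p = 8p - 8385, gives p* = 1200 and q* = 1215.
Since 1122 < 1200, the ceiling is binding.
At p = 1122: qd = 10815 - 8·1122 = 1839 and qs = 8·1122 - 8385 = 591.
Consumer surplus without the control is ½ · (1351.875 - 1200) · 1215 = 92264.0625.
With the ceiling, 591 units are sold at 1122 (assume they go to the highest-value buyers). The demand price at q = 591 is 1278, so CS = ½ · [(1351.875 - 1122) + (1278 - 1122)] · 591 = 114026.0625.
Change in consumer surplus = 114026.0625 - 92264.0625 = 21762.

21762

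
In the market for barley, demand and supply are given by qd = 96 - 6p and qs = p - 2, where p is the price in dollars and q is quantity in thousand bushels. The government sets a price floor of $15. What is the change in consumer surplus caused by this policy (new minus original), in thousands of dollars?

Setting quantity demanded equal to quantity supplied, 96 - 6p = p - 2, gives p* = 14 and q* = 12.
Because the floor (15) lies above the market-clearing price, it is binding.
At p = 15: qd = 96 - 6·15 = 6 and qs = 15 - 2 = 13.
Consumer surplus without the control is ½ · (16 - 14) · 12 = 12.
With the floor, consumers buy 6 units at 15, so CS = ½ · (16 - 15) · 6 = 3.
Change in consumer surplus = 3 - 12 = -9.

-9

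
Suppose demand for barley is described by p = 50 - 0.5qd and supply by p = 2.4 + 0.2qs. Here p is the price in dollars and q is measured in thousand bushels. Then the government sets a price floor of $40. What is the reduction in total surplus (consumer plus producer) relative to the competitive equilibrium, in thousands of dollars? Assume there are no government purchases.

806.4

Rearranging demand gives qd = 100 - 2p; rearranging supply gives qs = 5p - 12. Equilibrium: 100 - 2p = 5p - 12, so 112 = 7p and p* = 16, q* = 68.
The floor of 40 is above the equilibrium price 16, so it binds.
At p = 40: qd = 100 - 2·40 = 20 and qs = 5·40 - 12 = 188.
Quantity traded falls to 20. At q = 20 the demand price is (100 - 20)/2 = 40 and the supply price is (12 + 20)/5 = 6.4.
Deadweight loss = ½ · (40 - 6.4) · (68 - 20) = ½ · 33.6 · 48 = 806.4.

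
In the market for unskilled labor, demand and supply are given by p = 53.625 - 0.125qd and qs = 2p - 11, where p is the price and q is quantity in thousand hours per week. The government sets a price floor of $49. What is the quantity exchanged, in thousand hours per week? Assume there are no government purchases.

37

Rearranging demand gives qd = 429 - 8p. In a free market, 429 - 8p = 2p - 11 gives the equilibrium p* = 44, q* = 77.
Since 49 > 44, the floor is binding.
At p = 49: qd = 429 - 8·49 = 37 and qs = 2·49 - 11 = 87.
The quantity actually transacted is the short side, demand: 37.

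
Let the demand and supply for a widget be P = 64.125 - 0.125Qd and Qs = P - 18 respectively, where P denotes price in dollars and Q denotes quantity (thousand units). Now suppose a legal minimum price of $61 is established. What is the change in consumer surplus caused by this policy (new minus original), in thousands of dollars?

Rearranging demand gives Qd = 513 - 8P. Equilibrium: 513 - 8P = P - 18, so 531 = 9P and P* = 59, Q* = 41.
Because the floor (61) lies above the market-clearing price, it is binding.
At P = 61: Qd = 513 - 8·61 = 25 and Qs = 61 - 18 = 43.
Consumer surplus without the control is ½ · (64.125 - 59) · 41 = 105.0625.
With the floor, consumers buy 25 units at 61, so CS = ½ · (64.125 - 61) · 25 = 39.0625.
Change in consumer surplus = 39.0625 - 105.0625 = -66.

-66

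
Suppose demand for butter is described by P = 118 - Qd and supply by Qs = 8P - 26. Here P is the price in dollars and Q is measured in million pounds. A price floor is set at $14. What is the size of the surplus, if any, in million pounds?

Rearranging demand gives Qd = 118 - P. Without the control the market clears where 118 - P = 8P - 26, i.e. P* = 16 and Q* = 102.
Since 14 is below P* = 16, the floor does not bind and the free-market outcome prevails.
Since the control does not bind, there is no surplus.

0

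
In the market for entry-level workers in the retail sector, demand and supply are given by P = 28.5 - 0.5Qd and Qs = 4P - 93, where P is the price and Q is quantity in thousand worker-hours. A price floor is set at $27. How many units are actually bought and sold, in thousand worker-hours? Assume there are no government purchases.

Rearranging demand gives Qd = 57 - 2P. Without the control the market clears where 57 - 2P = 4P - 93, i.e. P* = 25 and Q* = 7.
Since 27 > 25, the floor is binding.
At P = 27: Qd = 57 - 2·27 = 3 and Qs = 4·27 - 93 = 15.
The quantity actually transacted is the short side, demand: 3.

3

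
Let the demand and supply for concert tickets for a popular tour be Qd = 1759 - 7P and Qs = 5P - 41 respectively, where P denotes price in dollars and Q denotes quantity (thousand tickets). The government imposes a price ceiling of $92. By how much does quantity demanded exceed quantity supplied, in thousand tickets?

Setting quantity demanded equal to quantity supplied, 1759 - 7P = 5P - 41, gives P* = 150 and Q* = 709.
Because the ceiling (92) lies below the market-clearing price, it is binding.
At P = 92: Qd = 1759 - 7·92 = 1115 and Qs = 5·92 - 41 = 419.
Shortage = Qd - Qs = 1115 - 419 = 696.

696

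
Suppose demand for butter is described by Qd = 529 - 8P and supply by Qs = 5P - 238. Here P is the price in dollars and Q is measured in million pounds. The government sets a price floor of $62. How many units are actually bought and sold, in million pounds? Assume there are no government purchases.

Without the control the market clears where 529 - 8P = 5P - 238, i.e. P* = 59 and Q* = 57.
The floor of 62 is above the equilibrium price 59, so it binds.
At P = 62: Qd = 529 - 8·62 = 33 and Qs = 5·62 - 238 = 72.
The quantity actually transacted is the short side, demand: 33.

33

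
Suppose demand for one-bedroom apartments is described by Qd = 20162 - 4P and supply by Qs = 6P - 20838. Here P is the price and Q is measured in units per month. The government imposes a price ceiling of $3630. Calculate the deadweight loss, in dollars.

1656750

Without the control the market clears where 20162 - 4P = 6P - 20838, i.e. P* = 4100 and Q* = 3762.
Since 3630 < 4100, the ceiling is binding.
At P = 3630: Qd = 20162 - 4·3630 = 5642 and Qs = 6·3630 - 20838 = 942.
Quantity traded falls to 942. At Q = 942 the demand price is (20162 - 942)/4 = 4805 and the supply price is (20838 + 942)/6 = 3630.
Deadweight loss = ½ · (4805 - 3630) · (3762 - 942) = ½ · 1175 · 2820 = 1656750.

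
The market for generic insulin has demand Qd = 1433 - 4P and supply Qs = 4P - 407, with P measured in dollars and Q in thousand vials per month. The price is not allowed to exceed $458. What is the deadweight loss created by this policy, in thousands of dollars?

Without the control the market clears where 1433 - 4P = 4P - 407, i.e. P* = 230 and Q* = 513.
Since 458 is above P* = 230, the ceiling does not bind and the free-market outcome prevails.
Since the control does not bind, no trades are prevented and deadweight loss is zero.

0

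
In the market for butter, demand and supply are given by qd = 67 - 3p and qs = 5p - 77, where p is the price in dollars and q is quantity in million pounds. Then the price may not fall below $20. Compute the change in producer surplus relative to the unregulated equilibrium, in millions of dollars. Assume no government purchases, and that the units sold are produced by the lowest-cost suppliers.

Setting quantity demanded equal to quantity supplied, 67 - 3p = 5p - 77, gives p* = 18 and q* = 13.
Because the floor (20) lies above the market-clearing price, it is binding.
At p = 20: qd = 67 - 3·20 = 7 and qs = 5·20 - 77 = 23.
Producer surplus without the control is ½ · (18 - 15.4) · 13 = 16.9.
With the floor, 7 units are sold at 20. The supply price at q = 7 is 16.8, so PS = ½ · [(20 - 15.4) + (20 - 16.8)] · 7 = 27.3.
Change in producer surplus = 27.3 - 16.9 = 10.4.

10.4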